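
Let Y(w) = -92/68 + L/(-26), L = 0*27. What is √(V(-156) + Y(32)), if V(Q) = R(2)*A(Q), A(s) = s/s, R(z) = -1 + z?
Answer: I*√102/17 ≈ 0.59409*I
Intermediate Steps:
L = 0
A(s) = 1
V(Q) = 1 (V(Q) = (-1 + 2)*1 = 1*1 = 1)
Y(w) = -23/17 (Y(w) = -92/68 + 0/(-26) = -92*1/68 + 0*(-1/26) = -23/17 + 0 = -23/17)
√(V(-156) + Y(32)) = √(1 - 23/17) = √(-6/17) = I*√102/17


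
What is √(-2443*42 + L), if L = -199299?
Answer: 3*I*√33545 ≈ 549.46*I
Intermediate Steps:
√(-2443*42 + L) = √(-2443*42 - 199299) = √(-102606 - 199299) = √(-301905) = 3*I*√33545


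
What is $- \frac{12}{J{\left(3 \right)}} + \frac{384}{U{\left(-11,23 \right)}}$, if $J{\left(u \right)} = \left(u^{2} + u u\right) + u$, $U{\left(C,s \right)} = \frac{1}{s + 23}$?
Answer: $\frac{123644}{7} \approx 17663.0$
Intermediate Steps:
$U{\left(C,s \right)} = \frac{1}{23 + s}$
$J{\left(u \right)} = u + 2 u^{2}$ ($J{\left(u \right)} = \left(u^{2} + u^{2}\right) + u = 2 u^{2} + u = u + 2 u^{2}$)
$- \frac{12}{J{\left(3 \right)}} + \frac{384}{U{\left(-11,23 \right)}} = - \frac{12}{3 \left(1 + 2 \cdot 3\right)} + \frac{384}{\frac{1}{23 + 23}} = - \frac{12}{3 \left(1 + 6\right)} + \frac{384}{\frac{1}{46}} = - \frac{12}{3 \cdot 7} + 384 \frac{1}{\frac{1}{46}} = - \frac{12}{21} + 384 \cdot 46 = \left(-12\right) \frac{1}{21} + 17664 = - \frac{4}{7} + 17664 = \frac{123644}{7}$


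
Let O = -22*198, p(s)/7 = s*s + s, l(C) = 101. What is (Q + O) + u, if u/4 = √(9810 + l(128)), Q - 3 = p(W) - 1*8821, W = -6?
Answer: -12964 + 4*√9911 ≈ -12566.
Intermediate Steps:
p(s) = 7*s + 7*s² (p(s) = 7*(s*s + s) = 7*(s² + s) = 7*(s + s²) = 7*s + 7*s²)
Q = -8608 (Q = 3 + (7*(-6)*(1 - 6) - 1*8821) = 3 + (7*(-6)*(-5) - 8821) = 3 + (210 - 8821) = 3 - 8611 = -8608)
O = -4356
u = 4*√9911 (u = 4*√(9810 + 101) = 4*√9911 ≈ 398.22)
(Q + O) + u = (-8608 - 4356) + 4*√9911 = -12964 + 4*√9911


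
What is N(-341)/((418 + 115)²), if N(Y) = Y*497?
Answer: -169477/284089 ≈ -0.59656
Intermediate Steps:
N(Y) = 497*Y
N(-341)/((418 + 115)²) = (497*(-341))/((418 + 115)²) = -169477/(533²) = -169477/284089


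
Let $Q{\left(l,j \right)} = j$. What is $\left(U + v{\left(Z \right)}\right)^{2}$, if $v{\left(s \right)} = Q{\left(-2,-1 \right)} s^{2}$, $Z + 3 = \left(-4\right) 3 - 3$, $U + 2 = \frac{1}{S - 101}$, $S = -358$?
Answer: $\frac{22390633225}{210681} \approx 1.0628 \cdot 10^{5}$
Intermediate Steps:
$U = - \frac{919}{459}$ ($U = -2 + \frac{1}{-358 - 101} = -2 + \frac{1}{-459} = -2 - \frac{1}{459} = - \frac{919}{459} \approx -2.0022$)
$Z = -18$ ($Z = -3 - 15 = -18$)
$v{\left(s \right)} = - s^{2}$
$\left(U + v{\left(Z \right)}\right)^{2} = \left(- \frac{919}{459} - \left(-18\right)^{2}\right)^{2} = \left(- \frac{919}{459} - 324\right)^{2} = \left(- \frac{149635}{459}\right)^{2} = \frac{22390633225}{210681}$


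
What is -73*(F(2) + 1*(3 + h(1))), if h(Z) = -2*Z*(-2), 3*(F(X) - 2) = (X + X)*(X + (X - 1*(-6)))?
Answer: -4891/3 ≈ -1630.3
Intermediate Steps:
F(X) = 2 + 2*X*(6 + 2*X)/3 (F(X) = 2 + ((X + X)*(X + (X - 1*(-6))))/3 = 2 + ((2*X)*(X + (X + 6)))/3 = 2 + ((2*X)*(X + (6 + X)))/3 = 2 + ((2*X)*(6 + 2*X))/3 = 2 + (2*X*(6 + 2*X))/3 = 2 + 2*X*(6 + 2*X)/3)
h(Z) = 4*Z
-73*(F(2) + 1*(3 + h(1))) = -73*((2 + 4*2 + (4/3)*2²) + 1*(3 + 4*1)) = -73*((2 + 8 + (4/3)*4) + 1*(3 + 4)) = -73*((2 + 8 + 16/3) + 1*7) = -73*(46/3 + 7) = -73*67/3 = -4891/3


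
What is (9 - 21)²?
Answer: 144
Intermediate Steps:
(9 - 21)² = (-12)² = 144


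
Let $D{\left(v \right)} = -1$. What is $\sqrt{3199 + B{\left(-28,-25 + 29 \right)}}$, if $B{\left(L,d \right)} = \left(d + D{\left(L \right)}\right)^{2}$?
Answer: $2 \sqrt{802} \approx 56.639$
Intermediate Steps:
$B{\left(L,d \right)} = \left(-1 + d\right)^{2}$ ($B{\left(L,d \right)} = \left(d - 1\right)^{2} = \left(-1 + d\right)^{2}$)
$\sqrt{3199 + B{\left(-28,-25 + 29 \right)}} = \sqrt{3199 + \left(-1 + \left(-25 + 29\right)\right)^{2}} = \sqrt{3199 + \left(-1 + 4\right)^{2}} = \sqrt{3199 + 3^{2}} = \sqrt{3199 + 9} = \sqrt{3208} = 2 \sqrt{802}$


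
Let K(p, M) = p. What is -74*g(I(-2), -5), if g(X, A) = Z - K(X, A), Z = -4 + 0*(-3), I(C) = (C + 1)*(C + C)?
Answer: 592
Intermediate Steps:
I(C) = 2*C*(1 + C) (I(C) = (1 + C)*(2*C) = 2*C*(1 + C))
Z = -4 (Z = -4 + 0 = -4)
g(X, A) = -4 - X
-74*g(I(-2), -5) = -74*(-4 - 2*(-2)*(1 - 2)) = -74*(-4 - 2*(-2)*(-1)) = -74*(-4 - 1*4) = -74*(-4 - 4) = -74*(-8) = 592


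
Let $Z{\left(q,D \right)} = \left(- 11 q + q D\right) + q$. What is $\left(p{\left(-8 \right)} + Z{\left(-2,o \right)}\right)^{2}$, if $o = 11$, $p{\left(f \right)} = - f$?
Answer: $36$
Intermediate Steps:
$Z{\left(q,D \right)} = - 10 q + D q$ ($Z{\left(q,D \right)} = \left(- 11 q + D q\right) + q = - 10 q + D q$)
$\left(p{\left(-8 \right)} + Z{\left(-2,o \right)}\right)^{2} = \left(\left(-1\right) \left(-8\right) - 2 \left(-10 + 11\right)\right)^{2} = \left(8 - 2\right)^{2} = 6^{2} = 36$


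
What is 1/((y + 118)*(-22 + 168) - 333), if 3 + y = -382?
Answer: -1/39315 ≈ -2.5436e-5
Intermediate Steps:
y = -385 (y = -3 - 382 = -385)
1/((y + 118)*(-22 + 168) - 333) = 1/((-385 + 118)*(-22 + 168) - 333) = 1/(-267*146 - 333) = 1/(-38982 - 333) = 1/(-39315) = -1/39315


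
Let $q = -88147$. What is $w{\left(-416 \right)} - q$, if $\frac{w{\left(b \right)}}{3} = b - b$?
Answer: $88147$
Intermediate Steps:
$w{\left(b \right)} = 0$ ($w{\left(b \right)} = 3 \left(b - b\right) = 3 \cdot 0 = 0$)
$w{\left(-416 \right)} - q = 0 - -88147 = 0 + 88147 = 88147$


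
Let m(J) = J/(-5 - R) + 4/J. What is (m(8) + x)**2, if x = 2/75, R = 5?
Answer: 1681/22500 ≈ 0.074711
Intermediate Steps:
x = 2/75 (x = 2*(1/75) = 2/75 ≈ 0.026667)
m(J) = 4/J - J/10 (m(J) = J/(-5 - 1*5) + 4/J = J/(-5 - 5) + 4/J = J/(-10) + 4/J = J*(-1/10) + 4/J = -J/10 + 4/J = 4/J - J/10)
(m(8) + x)**2 = ((4/8 - 1/10*8) + 2/75)**2 = ((4*(1/8) - 4/5) + 2/75)**2 = ((1/2 - 4/5) + 2/75)**2 = (-3/10 + 2/75)**2 = (-41/150)**2 = 1681/22500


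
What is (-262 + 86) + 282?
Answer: 106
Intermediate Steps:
(-262 + 86) + 282 = -176 + 282 = 106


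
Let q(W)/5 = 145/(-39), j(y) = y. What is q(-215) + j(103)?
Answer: 3292/39 ≈ 84.410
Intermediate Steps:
q(W) = -725/39 (q(W) = 5*(145/(-39)) = 5*(145*(-1/39)) = 5*(-145/39) = -725/39)
q(-215) + j(103) = -725/39 + 103 = 3292/39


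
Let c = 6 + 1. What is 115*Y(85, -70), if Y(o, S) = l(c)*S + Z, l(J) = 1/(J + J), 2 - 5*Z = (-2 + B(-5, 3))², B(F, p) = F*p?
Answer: -7176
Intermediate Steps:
Z = -287/5 (Z = ⅖ - (-2 - 5*3)²/5 = ⅖ - (-2 - 15)²/5 = ⅖ - ⅕*(-17)² = ⅖ - ⅕*289 = ⅖ - 289/5 = -287/5 ≈ -57.400)
c = 7
l(J) = 1/(2*J)
Y(o, S) = -287/5 + S/14 (Y(o, S) = ((½)/7)*S - 287/5 = ((½)*(⅐))*S - 287/5 = S/14 - 287/5 = -287/5 + S/14)
115*Y(85, -70) = 115*(-287/5 + (1/14)*(-70)) = 115*(-287/5 - 5) = 115*(-312/5) = -7176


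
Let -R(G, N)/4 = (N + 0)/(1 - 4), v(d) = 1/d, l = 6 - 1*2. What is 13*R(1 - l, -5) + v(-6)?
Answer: -521/6 ≈ -86.833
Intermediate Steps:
l = 4 (l = 6 - 2 = 4)
R(G, N) = 4*N/3 (R(G, N) = -4*(N + 0)/(1 - 4) = -4*N/(-3) = -4*N*(-1)/3 = -(-4)*N/3 = 4*N/3)
13*R(1 - l, -5) + v(-6) = 13*((4/3)*(-5)) + 1/(-6) = 13*(-20/3) - ⅙ = -260/3 - ⅙ = -521/6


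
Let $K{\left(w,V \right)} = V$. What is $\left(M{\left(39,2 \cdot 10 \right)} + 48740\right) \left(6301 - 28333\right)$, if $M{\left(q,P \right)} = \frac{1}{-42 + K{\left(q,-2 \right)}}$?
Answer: $- \frac{11812230972}{11} \approx -1.0738 \cdot 10^{9}$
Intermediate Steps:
$M{\left(q,P \right)} = - \frac{1}{44}$ ($M{\left(q,P \right)} = \frac{1}{-42 - 2} = \frac{1}{-44} = - \frac{1}{44}$)
$\left(M{\left(39,2 \cdot 10 \right)} + 48740\right) \left(6301 - 28333\right) = \left(- \frac{1}{44} + 48740\right) \left(6301 - 28333\right) = \frac{2144559}{44} \left(-22032\right) = - \frac{11812230972}{11}$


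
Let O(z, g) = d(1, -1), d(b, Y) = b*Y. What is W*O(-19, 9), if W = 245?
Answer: -245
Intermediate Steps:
d(b, Y) = Y*b
O(z, g) = -1 (O(z, g) = -1*1 = -1)
W*O(-19, 9) = 245*(-1) = -245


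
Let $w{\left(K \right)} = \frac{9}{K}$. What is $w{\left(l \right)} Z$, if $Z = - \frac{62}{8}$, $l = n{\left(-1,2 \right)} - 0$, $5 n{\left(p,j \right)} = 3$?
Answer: $- \frac{465}{4} \approx -116.25$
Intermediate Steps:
$n{\left(p,j \right)} = \frac{3}{5}$ ($n{\left(p,j \right)} = \frac{1}{5} \cdot 3 = \frac{3}{5}$)
$l = \frac{3}{5}$ ($l = \frac{3}{5} - 0 = \frac{3}{5} + 0 = \frac{3}{5} \approx 0.6$)
$Z = - \frac{31}{4}$ ($Z = \left(-62\right) \frac{1}{8} = - \frac{31}{4} \approx -7.75$)
$w{\left(l \right)} Z = \frac{9}{\frac{3}{5}} \left(- \frac{31}{4}\right) = 9 \cdot \frac{5}{3} \left(- \frac{31}{4}\right) = 15 \left(- \frac{31}{4}\right) = - \frac{465}{4}$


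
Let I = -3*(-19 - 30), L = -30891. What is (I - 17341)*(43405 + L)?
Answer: -215165716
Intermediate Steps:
I = 147 (I = -3*(-49) = 147)
(I - 17341)*(43405 + L) = (147 - 17341)*(43405 - 30891) = -17194*12514 = -215165716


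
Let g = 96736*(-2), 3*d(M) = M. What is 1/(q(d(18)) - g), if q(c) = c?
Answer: 1/193478 ≈ 5.1685e-6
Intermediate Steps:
d(M) = M/3
g = -193472
1/(q(d(18)) - g) = 1/((1/3)*18 - 1*(-193472)) = 1/(6 + 193472) = 1/193478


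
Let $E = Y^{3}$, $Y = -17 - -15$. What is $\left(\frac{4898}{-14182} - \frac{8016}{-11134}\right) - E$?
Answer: $\frac{330591921}{39475597} \approx 8.3746$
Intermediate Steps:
$Y = -2$ ($Y = -17 + 15 = -2$)
$E = -8$ ($E = \left(-2\right)^{3} = -8$)
$\left(\frac{4898}{-14182} - \frac{8016}{-11134}\right) - E = \left(\frac{4898}{-14182} - \frac{8016}{-11134}\right) - -8 = \left(4898 \left(- \frac{1}{14182}\right) - - \frac{4008}{5567}\right) + 8 = \left(- \frac{2449}{7091} + \frac{4008}{5567}\right) + 8 = \frac{14787145}{39475597} + 8 = \frac{330591921}{39475597}$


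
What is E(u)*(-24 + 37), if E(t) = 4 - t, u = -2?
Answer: 78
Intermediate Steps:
E(u)*(-24 + 37) = (4 - 1*(-2))*(-24 + 37) = (4 + 2)*13 = 6*13 = 78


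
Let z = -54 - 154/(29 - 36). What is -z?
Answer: 32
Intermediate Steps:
z = -32 (z = -54 - 154/(-7) = -54 - 154*(-⅐) = -54 + 22 = -32)
-z = -1*(-32) = 32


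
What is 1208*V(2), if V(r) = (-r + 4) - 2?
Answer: 0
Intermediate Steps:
V(r) = 2 - r (V(r) = (4 - r) - 2 = 2 - r)
1208*V(2) = 1208*(2 - 1*2) = 1208*(2 - 2) = 1208*0 = 0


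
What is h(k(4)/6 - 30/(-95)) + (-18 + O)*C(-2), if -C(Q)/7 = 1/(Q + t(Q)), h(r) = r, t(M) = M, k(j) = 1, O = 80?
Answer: 6212/57 ≈ 108.98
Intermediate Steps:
C(Q) = -7/(2*Q) (C(Q) = -7/(Q + Q) = -7*1/(2*Q) = -7/(2*Q))
h(k(4)/6 - 30/(-95)) + (-18 + O)*C(-2) = (1/6 - 30/(-95)) + (-18 + 80)*(-7/2/(-2)) = (1*(⅙) - 30*(-1/95)) + 62*(-7/2*(-½)) = (⅙ + 6/19) + 62*(7/4) = 55/114 + 217/2 = 6212/57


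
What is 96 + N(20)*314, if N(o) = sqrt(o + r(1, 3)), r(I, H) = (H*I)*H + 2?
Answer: 96 + 314*sqrt(31) ≈ 1844.3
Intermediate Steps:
r(I, H) = 2 + I*H**2 (r(I, H) = I*H**2 + 2 = 2 + I*H**2)
N(o) = sqrt(11 + o) (N(o) = sqrt(o + (2 + 1*3**2)) = sqrt(o + (2 + 1*9)) = sqrt(o + (2 + 9)) = sqrt(o + 11) = sqrt(11 + o))
96 + N(20)*314 = 96 + sqrt(11 + 20)*314 = 96 + sqrt(31)*314 = 96 + 314*sqrt(31)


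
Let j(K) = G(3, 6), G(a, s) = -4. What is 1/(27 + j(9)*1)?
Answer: 1/23 ≈ 0.043478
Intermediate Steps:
j(K) = -4
1/(27 + j(9)*1) = 1/(27 - 4*1) = 1/(27 - 4) = 1/23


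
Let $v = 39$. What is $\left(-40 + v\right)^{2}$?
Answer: $1$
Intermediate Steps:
$\left(-40 + v\right)^{2} = \left(-40 + 39\right)^{2} = \left(-1\right)^{2} = 1$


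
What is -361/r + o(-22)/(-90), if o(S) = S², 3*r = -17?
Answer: 44621/765 ≈ 58.328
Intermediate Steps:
r = -17/3 (r = (⅓)*(-17) = -17/3 ≈ -5.6667)
-361/r + o(-22)/(-90) = -361/(-17/3) + (-22)²/(-90) = -361*(-3/17) + 484*(-1/90) = 1083/17 - 242/45 = 44621/765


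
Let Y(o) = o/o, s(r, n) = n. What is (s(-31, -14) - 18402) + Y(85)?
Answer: -18415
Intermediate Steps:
Y(o) = 1
(s(-31, -14) - 18402) + Y(85) = (-14 - 18402) + 1 = -18416 + 1 = -18415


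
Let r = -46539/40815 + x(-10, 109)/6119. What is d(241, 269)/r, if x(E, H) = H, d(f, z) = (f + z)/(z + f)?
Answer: -27749665/31147034 ≈ -0.89092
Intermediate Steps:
d(f, z) = 1 (d(f, z) = (f + z)/(f + z) = 1)
r = -31147034/27749665 (r = -46539/40815 + 109/6119 = -46539*1/40815 + 109*(1/6119) = -5171/4535 + 109/6119 = -31147034/27749665 ≈ -1.1224)
d(241, 269)/r = 1/(-31147034/27749665) = 1*(-27749665/31147034) = -27749665/31147034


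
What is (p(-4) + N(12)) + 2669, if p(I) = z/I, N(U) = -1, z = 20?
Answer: 2663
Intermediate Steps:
p(I) = 20/I
(p(-4) + N(12)) + 2669 = (20/(-4) - 1) + 2669 = (20*(-¼) - 1) + 2669 = (-5 - 1) + 2669 = -6 + 2669 = 2663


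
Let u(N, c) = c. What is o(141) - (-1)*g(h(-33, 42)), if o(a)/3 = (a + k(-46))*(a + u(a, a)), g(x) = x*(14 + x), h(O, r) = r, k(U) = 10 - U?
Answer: 169014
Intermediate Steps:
o(a) = 6*a*(56 + a) (o(a) = 3*((a + (10 - 1*(-46)))*(a + a)) = 3*((a + (10 + 46))*(2*a)) = 3*((a + 56)*(2*a)) = 3*((56 + a)*(2*a)) = 3*(2*a*(56 + a)) = 6*a*(56 + a))
o(141) - (-1)*g(h(-33, 42)) = 6*141*(56 + 141) - (-1)*42*(14 + 42) = 6*141*197 - (-1)*42*56 = 166662 - (-1)*2352 = 166662 - 1*(-2352) = 166662 + 2352 = 169014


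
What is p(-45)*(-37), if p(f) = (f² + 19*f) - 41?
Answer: -41773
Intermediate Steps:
p(f) = -41 + f² + 19*f
p(-45)*(-37) = (-41 + (-45)² + 19*(-45))*(-37) = (-41 + 2025 - 855)*(-37) = 1129*(-37) = -41773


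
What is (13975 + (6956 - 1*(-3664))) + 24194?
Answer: 48789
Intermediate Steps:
(13975 + (6956 - 1*(-3664))) + 24194 = (13975 + (6956 + 3664)) + 24194 = (13975 + 10620) + 24194 = 24595 + 24194 = 48789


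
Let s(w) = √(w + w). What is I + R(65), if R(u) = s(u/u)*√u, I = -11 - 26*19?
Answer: -505 + √130 ≈ -493.60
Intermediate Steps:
s(w) = √2*√w (s(w) = √(2*w) = √2*√w)
I = -505 (I = -11 - 494 = -505)
R(u) = √2*√u (R(u) = (√2*√(u/u))*√u = (√2*√1)*√u = (√2*1)*√u = √2*√u)
I + R(65) = -505 + √2*√65 = -505 + √130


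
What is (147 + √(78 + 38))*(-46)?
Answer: -6762 - 92*√29 ≈ -7257.4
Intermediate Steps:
(147 + √(78 + 38))*(-46) = (147 + √116)*(-46) = (147 + 2*√29)*(-46) = -6762 - 92*√29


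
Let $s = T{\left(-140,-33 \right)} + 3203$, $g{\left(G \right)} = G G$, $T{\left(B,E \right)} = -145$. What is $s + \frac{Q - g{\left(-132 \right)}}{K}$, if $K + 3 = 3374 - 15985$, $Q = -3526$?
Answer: $\frac{19297281}{6307} \approx 3059.7$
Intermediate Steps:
$K = -12614$ ($K = -3 + \left(3374 - 15985\right) = -3 - 12611 = -12614$)
$g{\left(G \right)} = G^{2}$
$s = 3058$ ($s = -145 + 3203 = 3058$)
$s + \frac{Q - g{\left(-132 \right)}}{K} = 3058 + \frac{-3526 - \left(-132\right)^{2}}{-12614} = 3058 + \left(-3526 - 17424\right) \left(- \frac{1}{12614}\right) = 3058 - - \frac{10475}{6307} = 3058 + \frac{10475}{6307} = \frac{19297281}{6307}$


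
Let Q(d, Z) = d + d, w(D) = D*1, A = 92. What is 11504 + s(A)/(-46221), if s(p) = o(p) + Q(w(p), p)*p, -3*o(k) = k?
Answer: 1595128460/138663 ≈ 11504.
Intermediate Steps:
o(k) = -k/3
w(D) = D
Q(d, Z) = 2*d
s(p) = 2*p**2 - p/3 (s(p) = -p/3 + (2*p)*p = -p/3 + 2*p**2 = 2*p**2 - p/3)
11504 + s(A)/(-46221) = 11504 + ((1/3)*92*(-1 + 6*92))/(-46221) = 11504 + ((1/3)*92*(-1 + 552))*(-1/46221) = 11504 + ((1/3)*92*551)*(-1/46221) = 11504 + (50692/3)*(-1/46221) = 11504 - 50692/138663 = 1595128460/138663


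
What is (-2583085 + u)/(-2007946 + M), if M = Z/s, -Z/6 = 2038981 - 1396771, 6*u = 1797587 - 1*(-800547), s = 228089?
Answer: 735608465366/686991372681 ≈ 1.0708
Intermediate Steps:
u = 1299067/3 (u = (1797587 - 1*(-800547))/6 = (1797587 + 800547)/6 = (⅙)*2598134 = 1299067/3 ≈ 4.3302e+5)
Z = -3853260 (Z = -6*(2038981 - 1396771) = -6*642210 = -3853260)
M = -3853260/228089 ≈ -16.894
(-2583085 + u)/(-2007946 + M) = (-2583085 + 1299067/3)/(-2007946 - 3853260/228089) = -6450188/(3*(-457994248454/228089)) = -6450188/3*(-228089/457994248454) = 735608465366/686991372681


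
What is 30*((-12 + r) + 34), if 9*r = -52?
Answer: 1460/3 ≈ 486.67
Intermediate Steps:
r = -52/9 (r = (1/9)*(-52) = -52/9 ≈ -5.7778)
30*((-12 + r) + 34) = 30*((-12 - 52/9) + 34) = 30*(-160/9 + 34) = 30*(146/9) = 1460/3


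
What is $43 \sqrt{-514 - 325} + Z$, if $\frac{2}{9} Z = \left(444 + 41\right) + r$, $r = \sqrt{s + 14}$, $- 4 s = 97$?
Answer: $\frac{4365}{2} + 43 i \sqrt{839} + \frac{9 i \sqrt{41}}{4} \approx 2182.5 + 1259.9 i$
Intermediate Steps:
$s = - \frac{97}{4}$ ($s = \left(- \frac{1}{4}\right) 97 = - \frac{97}{4} \approx -24.25$)
$r = \frac{i \sqrt{41}}{2}$ ($r = \sqrt{- \frac{97}{4} + 14} = \sqrt{- \frac{41}{4}} = \frac{i \sqrt{41}}{2} \approx 3.2016 i$)
$Z = \frac{4365}{2} + \frac{9 i \sqrt{41}}{4}$ ($Z = \frac{9 \left(\left(444 + 41\right) + \frac{i \sqrt{41}}{2}\right)}{2} = \frac{9 \left(485 + \frac{i \sqrt{41}}{2}\right)}{2} = \frac{4365}{2} + \frac{9 i \sqrt{41}}{4} \approx 2182.5 + 14.407 i$)
$43 \sqrt{-514 - 325} + Z = 43 \sqrt{-514 - 325} + \left(\frac{4365}{2} + \frac{9 i \sqrt{41}}{4}\right) = 43 \sqrt{-839} + \left(\frac{4365}{2} + \frac{9 i \sqrt{41}}{4}\right) = 43 i \sqrt{839} + \left(\frac{4365}{2} + \frac{9 i \sqrt{41}}{4}\right) = \frac{4365}{2} + 43 i \sqrt{839} + \frac{9 i \sqrt{41}}{4}$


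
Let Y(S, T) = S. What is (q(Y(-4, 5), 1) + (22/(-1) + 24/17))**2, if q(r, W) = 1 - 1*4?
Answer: 160801/289 ≈ 556.40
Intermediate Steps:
q(r, W) = -3 (q(r, W) = 1 - 4 = -3)
(q(Y(-4, 5), 1) + (22/(-1) + 24/17))**2 = (-3 + (22/(-1) + 24/17))**2 = (-3 + (22*(-1) + 24*(1/17)))**2 = (-3 + (-22 + 24/17))**2 = (-3 - 350/17)**2 = (-401/17)**2 = 160801/289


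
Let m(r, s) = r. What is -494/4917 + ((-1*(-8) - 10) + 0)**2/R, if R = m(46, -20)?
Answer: -1528/113091 ≈ -0.013511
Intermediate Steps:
R = 46
-494/4917 + ((-1*(-8) - 10) + 0)**2/R = -494/4917 + ((-1*(-8) - 10) + 0)**2/46 = -494*1/4917 + ((8 - 10) + 0)**2*(1/46) = -494/4917 + (-2 + 0)**2*(1/46) = -494/4917 + (-2)**2*(1/46) = -494/4917 + 4*(1/46) = -494/4917 + 2/23 = -1528/113091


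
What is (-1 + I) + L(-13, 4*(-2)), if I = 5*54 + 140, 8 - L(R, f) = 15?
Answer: 402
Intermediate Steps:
L(R, f) = -7 (L(R, f) = 8 - 1*15 = 8 - 15 = -7)
I = 410 (I = 270 + 140 = 410)
(-1 + I) + L(-13, 4*(-2)) = (-1 + 410) - 7 = 409 - 7 = 402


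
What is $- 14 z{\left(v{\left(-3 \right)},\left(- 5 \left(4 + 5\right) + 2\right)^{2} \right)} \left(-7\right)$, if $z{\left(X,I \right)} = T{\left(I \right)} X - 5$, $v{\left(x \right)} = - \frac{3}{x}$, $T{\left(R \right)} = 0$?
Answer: $-490$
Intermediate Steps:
$z{\left(X,I \right)} = -5$ ($z{\left(X,I \right)} = 0 X - 5 = 0 - 5 = -5$)
$- 14 z{\left(v{\left(-3 \right)},\left(- 5 \left(4 + 5\right) + 2\right)^{2} \right)} \left(-7\right) = \left(-14\right) \left(-5\right) \left(-7\right) = 70 \left(-7\right) = -490$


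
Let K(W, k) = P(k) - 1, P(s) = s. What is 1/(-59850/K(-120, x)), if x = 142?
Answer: -47/19950 ≈ -0.0023559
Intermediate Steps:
K(W, k) = -1 + k (K(W, k) = k - 1 = -1 + k)
1/(-59850/K(-120, x)) = 1/(-59850/(-1 + 142)) = 1/(-59850/141) = 1/(-59850*1/141) = 1/(-19950/47) = -47/19950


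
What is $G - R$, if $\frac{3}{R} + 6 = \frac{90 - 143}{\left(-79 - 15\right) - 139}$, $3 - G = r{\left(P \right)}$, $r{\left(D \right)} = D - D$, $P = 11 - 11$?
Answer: $\frac{4734}{1345} \approx 3.5197$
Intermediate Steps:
$P = 0$ ($P = 11 - 11 = 0$)
$r{\left(D \right)} = 0$
$G = 3$ ($G = 3 - 0 = 3 + 0 = 3$)
$R = - \frac{699}{1345}$ ($R = \frac{3}{-6 + \frac{90 - 143}{\left(-79 - 15\right) - 139}} = \frac{3}{-6 - \frac{53}{\left(-79 - 15\right) - 139}} = \frac{3}{-6 - \frac{53}{-94 - 139}} = \frac{3}{-6 - \frac{53}{-233}} = \frac{3}{-6 - - \frac{53}{233}} = \frac{3}{-6 + \frac{53}{233}} = \frac{3}{- \frac{1345}{233}} = 3 \left(- \frac{233}{1345}\right) = - \frac{699}{1345} \approx -0.5197$)
$G - R = 3 - - \frac{699}{1345} = 3 + \frac{699}{1345} = \frac{4734}{1345}$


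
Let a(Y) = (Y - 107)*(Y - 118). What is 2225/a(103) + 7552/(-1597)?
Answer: 620041/19164 ≈ 32.354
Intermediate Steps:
a(Y) = (-118 + Y)*(-107 + Y) (a(Y) = (-107 + Y)*(-118 + Y) = (-118 + Y)*(-107 + Y))
2225/a(103) + 7552/(-1597) = 2225/(12626 + 103**2 - 225*103) + 7552/(-1597) = 2225/(12626 + 10609 - 23175) + 7552*(-1/1597) = 2225/60 - 7552/1597 = 2225*(1/60) - 7552/1597 = 445/12 - 7552/1597 = 620041/19164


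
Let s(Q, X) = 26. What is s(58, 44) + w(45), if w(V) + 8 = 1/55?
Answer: 991/55 ≈ 18.018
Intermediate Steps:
w(V) = -439/55 (w(V) = -8 + 1/55 = -439/55)
s(58, 44) + w(45) = 26 - 439/55 = 991/55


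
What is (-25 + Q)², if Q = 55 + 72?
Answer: 10404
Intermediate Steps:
Q = 127
(-25 + Q)² = (-25 + 127)² = 102² = 10404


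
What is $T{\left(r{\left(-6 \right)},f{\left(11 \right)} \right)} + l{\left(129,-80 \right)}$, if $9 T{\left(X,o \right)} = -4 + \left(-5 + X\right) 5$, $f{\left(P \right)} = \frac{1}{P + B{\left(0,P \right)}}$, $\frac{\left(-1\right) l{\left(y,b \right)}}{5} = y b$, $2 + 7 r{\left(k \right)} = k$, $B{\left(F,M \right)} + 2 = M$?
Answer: $\frac{361173}{7} \approx 51596.0$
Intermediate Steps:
$B{\left(F,M \right)} = -2 + M$
$r{\left(k \right)} = - \frac{2}{7} + \frac{k}{7}$
$l{\left(y,b \right)} = - 5 b y$ ($l{\left(y,b \right)} = - 5 y b = - 5 b y$)
$f{\left(P \right)} = \frac{1}{-2 + 2 P}$ ($f{\left(P \right)} = \frac{1}{P + \left(-2 + P\right)} = \frac{1}{-2 + 2 P}$)
$T{\left(X,o \right)} = - \frac{29}{9} + \frac{5 X}{9}$ ($T{\left(X,o \right)} = \frac{-4 + \left(-5 + X\right) 5}{9} = \frac{-4 + \left(-25 + 5 X\right)}{9} = \frac{-29 + 5 X}{9} = - \frac{29}{9} + \frac{5 X}{9}$)
$T{\left(r{\left(-6 \right)},f{\left(11 \right)} \right)} + l{\left(129,-80 \right)} = \left(- \frac{29}{9} + \frac{5 \left(- \frac{2}{7} + \frac{1}{7} \left(-6\right)\right)}{9}\right) - \left(-400\right) 129 = \left(- \frac{29}{9} + \frac{5 \left(- \frac{2}{7} - \frac{6}{7}\right)}{9}\right) + 51600 = \left(- \frac{29}{9} + \frac{5}{9} \left(- \frac{8}{7}\right)\right) + 51600 = \left(- \frac{29}{9} - \frac{40}{63}\right) + 51600 = - \frac{27}{7} + 51600 = \frac{361173}{7}$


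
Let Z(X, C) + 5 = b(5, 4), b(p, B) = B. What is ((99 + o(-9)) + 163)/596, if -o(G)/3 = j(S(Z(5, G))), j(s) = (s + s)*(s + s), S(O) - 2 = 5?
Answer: -163/298 ≈ -0.54698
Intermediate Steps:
Z(X, C) = -1 (Z(X, C) = -5 + 4 = -1)
S(O) = 7 (S(O) = 2 + 5 = 7)
j(s) = 4*s² (j(s) = (2*s)*(2*s) = 4*s²)
o(G) = -588 (o(G) = -12*7² = -12*49 = -3*196 = -588)
((99 + o(-9)) + 163)/596 = ((99 - 588) + 163)/596 = (-489 + 163)*(1/596) = -326*1/596 = -163/298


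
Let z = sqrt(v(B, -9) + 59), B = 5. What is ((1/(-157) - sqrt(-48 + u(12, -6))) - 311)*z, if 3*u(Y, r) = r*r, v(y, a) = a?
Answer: sqrt(2)*(-244140/157 - 30*I) ≈ -2199.1 - 42.426*I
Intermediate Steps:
u(Y, r) = r**2/3 (u(Y, r) = (r*r)/3 = r**2/3)
z = 5*sqrt(2) (z = sqrt(-9 + 59) = sqrt(50) = 5*sqrt(2) ≈ 7.0711)
((1/(-157) - sqrt(-48 + u(12, -6))) - 311)*z = ((1/(-157) - sqrt(-48 + (1/3)*(-6)**2)) - 311)*(5*sqrt(2)) = ((-1/157 - sqrt(-48 + (1/3)*36)) - 311)*(5*sqrt(2)) = ((-1/157 - sqrt(-48 + 12)) - 311)*(5*sqrt(2)) = ((-1/157 - sqrt(-36)) - 311)*(5*sqrt(2)) = ((-1/157 - 6*I) - 311)*(5*sqrt(2)) = (-48828/157 - 6*I)*(5*sqrt(2)) = 5*sqrt(2)*(-48828/157 - 6*I)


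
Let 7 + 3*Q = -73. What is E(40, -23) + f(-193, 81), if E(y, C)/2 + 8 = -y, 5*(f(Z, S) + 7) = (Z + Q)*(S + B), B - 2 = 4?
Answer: -19626/5 ≈ -3925.2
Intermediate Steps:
B = 6 (B = 2 + 4 = 6)
Q = -80/3 (Q = -7/3 + (⅓)*(-73) = -7/3 - 73/3 = -80/3 ≈ -26.667)
f(Z, S) = -7 + (6 + S)*(-80/3 + Z)/5 (f(Z, S) = -7 + ((Z - 80/3)*(S + 6))/5 = -7 + ((-80/3 + Z)*(6 + S))/5 = -7 + ((6 + S)*(-80/3 + Z))/5 = -7 + (6 + S)*(-80/3 + Z)/5)
E(y, C) = -16 - 2*y (E(y, C) = -16 + 2*(-y) = -16 - 2*y)
E(40, -23) + f(-193, 81) = (-16 - 2*40) + (-39 - 16/3*81 + (6/5)*(-193) + (⅕)*81*(-193)) = (-16 - 80) + (-39 - 432 - 1158/5 - 15633/5) = -96 - 19146/5 = -19626/5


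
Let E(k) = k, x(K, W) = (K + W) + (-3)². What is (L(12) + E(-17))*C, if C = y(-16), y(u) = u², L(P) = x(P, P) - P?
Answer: 1024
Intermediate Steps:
x(K, W) = 9 + K + W (x(K, W) = (K + W) + 9 = 9 + K + W)
L(P) = 9 + P (L(P) = (9 + P + P) - P = (9 + 2*P) - P = 9 + P)
C = 256 (C = (-16)² = 256)
(L(12) + E(-17))*C = ((9 + 12) - 17)*256 = (21 - 17)*256 = 4*256 = 1024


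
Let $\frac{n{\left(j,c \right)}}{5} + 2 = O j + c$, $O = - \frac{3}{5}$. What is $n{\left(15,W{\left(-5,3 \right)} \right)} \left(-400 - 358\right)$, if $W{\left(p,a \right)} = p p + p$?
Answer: $-34110$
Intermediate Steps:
$W{\left(p,a \right)} = p + p^{2}$ ($W{\left(p,a \right)} = p^{2} + p = p + p^{2}$)
$O = - \frac{3}{5}$ ($O = \left(-3\right) \frac{1}{5} = - \frac{3}{5} \approx -0.6$)
$n{\left(j,c \right)} = -10 - 3 j + 5 c$ ($n{\left(j,c \right)} = -10 + 5 \left(- \frac{3 j}{5} + c\right) = -10 + 5 \left(c - \frac{3 j}{5}\right) = -10 + \left(- 3 j + 5 c\right) = -10 - 3 j + 5 c$)
$n{\left(15,W{\left(-5,3 \right)} \right)} \left(-400 - 358\right) = \left(-10 - 45 + 5 \left(- 5 \left(1 - 5\right)\right)\right) \left(-400 - 358\right) = \left(-10 - 45 + 5 \left(\left(-5\right) \left(-4\right)\right)\right) \left(-758\right) = \left(-10 - 45 + 5 \cdot 20\right) \left(-758\right) = \left(-10 - 45 + 100\right) \left(-758\right) = 45 \left(-758\right) = -34110$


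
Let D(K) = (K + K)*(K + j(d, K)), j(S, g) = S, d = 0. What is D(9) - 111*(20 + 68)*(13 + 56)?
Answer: -673830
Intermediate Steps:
D(K) = 2*K² (D(K) = (K + K)*(K + 0) = (2*K)*K = 2*K²)
D(9) - 111*(20 + 68)*(13 + 56) = 2*9² - 111*(20 + 68)*(13 + 56) = 2*81 - 9768*69 = 162 - 111*6072 = 162 - 673992 = -673830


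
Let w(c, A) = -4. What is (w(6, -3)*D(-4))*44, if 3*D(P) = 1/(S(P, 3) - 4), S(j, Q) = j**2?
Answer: -44/9 ≈ -4.8889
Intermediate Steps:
D(P) = 1/(3*(-4 + P**2)) (D(P) = 1/(3*(P**2 - 4)) = 1/(3*(-4 + P**2)))
(w(6, -3)*D(-4))*44 = -4/(3*(-4 + (-4)**2))*44 = -4/(3*(-4 + 16))*44 = -4/(3*12)*44 = -4*1/36*44 = -1/9*44 = -44/9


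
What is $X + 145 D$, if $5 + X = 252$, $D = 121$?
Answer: $17792$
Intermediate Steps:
$X = 247$ ($X = -5 + 252 = 247$)
$X + 145 D = 247 + 145 \cdot 121 = 247 + 17545 = 17792$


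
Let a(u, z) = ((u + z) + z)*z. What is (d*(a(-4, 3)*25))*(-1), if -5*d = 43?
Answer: 1290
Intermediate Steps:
d = -43/5 (d = -1/5*43 = -43/5 ≈ -8.6000)
a(u, z) = z*(u + 2*z) (a(u, z) = (u + 2*z)*z = z*(u + 2*z))
(d*(a(-4, 3)*25))*(-1) = -43*3*(-4 + 2*3)*25/5*(-1) = -43*3*(-4 + 6)*25/5*(-1) = -43*3*2*25/5*(-1) = -258*25/5*(-1) = -43/5*150*(-1) = -1290*(-1) = 1290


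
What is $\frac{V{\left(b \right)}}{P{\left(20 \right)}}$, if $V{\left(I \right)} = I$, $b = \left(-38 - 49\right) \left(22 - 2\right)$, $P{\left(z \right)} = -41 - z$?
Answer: $\frac{1740}{61} \approx 28.525$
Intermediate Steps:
$b = -1740$ ($b = \left(-87\right) 20 = -1740$)
$\frac{V{\left(b \right)}}{P{\left(20 \right)}} = - \frac{1740}{-41 - 20} = - \frac{1740}{-61} = \left(-1740\right) \left(- \frac{1}{61}\right) = \frac{1740}{61}$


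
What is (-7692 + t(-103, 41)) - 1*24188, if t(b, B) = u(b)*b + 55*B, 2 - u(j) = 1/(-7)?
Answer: -208920/7 ≈ -29846.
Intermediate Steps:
u(j) = 15/7 (u(j) = 2 - 1/(-7) = 2 - 1*(-1/7) = 2 + 1/7 = 15/7)
t(b, B) = 55*B + 15*b/7 (t(b, B) = 15*b/7 + 55*B = 55*B + 15*b/7)
(-7692 + t(-103, 41)) - 1*24188 = (-7692 + (55*41 + (15/7)*(-103))) - 1*24188 = (-7692 + (2255 - 1545/7)) - 24188 = (-7692 + 14240/7) - 24188 = -39604/7 - 24188 = -208920/7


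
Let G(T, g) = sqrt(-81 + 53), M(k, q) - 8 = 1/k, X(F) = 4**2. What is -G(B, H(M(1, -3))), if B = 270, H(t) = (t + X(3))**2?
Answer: -2*I*sqrt(7) ≈ -5.2915*I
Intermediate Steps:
X(F) = 16
M(k, q) = 8 + 1/k
H(t) = (16 + t)**2 (H(t) = (t + 16)**2 = (16 + t)**2)
G(T, g) = 2*I*sqrt(7) (G(T, g) = sqrt(-28) = 2*I*sqrt(7))
-G(B, H(M(1, -3))) = -2*I*sqrt(7)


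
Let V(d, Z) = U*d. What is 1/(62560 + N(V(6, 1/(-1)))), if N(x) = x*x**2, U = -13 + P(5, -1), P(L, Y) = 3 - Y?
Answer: -1/94904 ≈ -1.0537e-5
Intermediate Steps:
U = -9 (U = -13 + (3 - 1*(-1)) = -13 + (3 + 1) = -13 + 4 = -9)
V(d, Z) = -9*d
N(x) = x**3
1/(62560 + N(V(6, 1/(-1)))) = 1/(62560 + (-9*6)**3) = 1/(62560 + (-54)**3) = 1/(62560 - 157464) = 1/(-94904) = -1/94904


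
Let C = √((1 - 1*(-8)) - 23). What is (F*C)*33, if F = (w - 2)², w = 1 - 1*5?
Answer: 1188*I*√14 ≈ 4445.1*I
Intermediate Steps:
w = -4 (w = 1 - 5 = -4)
F = 36 (F = (-4 - 2)² = (-6)² = 36)
C = I*√14 (C = √((1 + 8) - 23) = √(9 - 23) = √(-14) = I*√14 ≈ 3.7417*I)
(F*C)*33 = (36*(I*√14))*33 = (36*I*√14)*33 = 1188*I*√14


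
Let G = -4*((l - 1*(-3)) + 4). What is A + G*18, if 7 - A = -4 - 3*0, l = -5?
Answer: -133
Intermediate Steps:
A = 11 (A = 7 - (-4 - 3*0) = 7 - (-4 + 0) = 7 - 1*(-4) = 7 + 4 = 11)
G = -8 (G = -4*((-5 - 1*(-3)) + 4) = -4*((-5 + 3) + 4) = -4*(-2 + 4) = -4*2 = -8)
A + G*18 = 11 - 8*18 = 11 - 144 = -133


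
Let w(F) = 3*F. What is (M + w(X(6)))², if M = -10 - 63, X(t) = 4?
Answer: 3721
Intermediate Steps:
M = -73
(M + w(X(6)))² = (-73 + 3*4)² = (-73 + 12)² = (-61)² = 3721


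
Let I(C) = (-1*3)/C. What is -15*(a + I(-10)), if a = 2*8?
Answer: -489/2 ≈ -244.50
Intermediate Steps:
a = 16
I(C) = -3/C
-15*(a + I(-10)) = -15*(16 - 3/(-10)) = -15*(16 - 3*(-1/10)) = -15*(16 + 3/10) = -15*163/10 = -489/2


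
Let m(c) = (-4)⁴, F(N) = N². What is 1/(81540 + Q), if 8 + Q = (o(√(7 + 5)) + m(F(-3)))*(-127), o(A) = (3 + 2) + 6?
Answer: 1/47623 ≈ 2.0998e-5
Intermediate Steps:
m(c) = 256
o(A) = 11 (o(A) = 5 + 6 = 11)
Q = -33917 (Q = -8 + (11 + 256)*(-127) = -8 + 267*(-127) = -8 - 33909 = -33917)
1/(81540 + Q) = 1/(81540 - 33917) = 1/47623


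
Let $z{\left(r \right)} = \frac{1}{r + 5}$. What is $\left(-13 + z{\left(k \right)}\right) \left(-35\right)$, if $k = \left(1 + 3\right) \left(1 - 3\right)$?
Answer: $\frac{1400}{3} \approx 466.67$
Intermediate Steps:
$k = -8$ ($k = 4 \left(-2\right) = -8$)
$z{\left(r \right)} = \frac{1}{5 + r}$
$\left(-13 + z{\left(k \right)}\right) \left(-35\right) = \left(-13 + \frac{1}{5 - 8}\right) \left(-35\right) = \left(-13 + \frac{1}{-3}\right) \left(-35\right) = \left(-13 - \frac{1}{3}\right) \left(-35\right) = \left(- \frac{40}{3}\right) \left(-35\right) = \frac{1400}{3}$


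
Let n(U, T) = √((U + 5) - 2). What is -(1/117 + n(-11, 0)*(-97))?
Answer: -1/117 + 194*I*√2 ≈ -0.008547 + 274.36*I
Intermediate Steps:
n(U, T) = √(3 + U) (n(U, T) = √((5 + U) - 2) = √(3 + U))
-(1/117 + n(-11, 0)*(-97)) = -(1/117 + √(3 - 11)*(-97)) = -(1/117 + √(-8)*(-97)) = -(1/117 + (2*I*√2)*(-97)) = -(1/117 - 194*I*√2) = -1/117 + 194*I*√2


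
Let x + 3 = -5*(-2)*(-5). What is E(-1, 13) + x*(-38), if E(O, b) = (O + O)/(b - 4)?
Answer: 18124/9 ≈ 2013.8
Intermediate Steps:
E(O, b) = 2*O/(-4 + b) (E(O, b) = (2*O)/(-4 + b) = 2*O/(-4 + b))
x = -53 (x = -3 - 5*(-2)*(-5) = -3 + 10*(-5) = -3 - 50 = -53)
E(-1, 13) + x*(-38) = 2*(-1)/(-4 + 13) - 53*(-38) = 2*(-1)/9 + 2014 = 2*(-1)*(⅑) + 2014 = -2/9 + 2014 = 18124/9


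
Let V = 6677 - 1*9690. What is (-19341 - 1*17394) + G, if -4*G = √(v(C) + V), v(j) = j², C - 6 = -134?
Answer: -36735 - √13371/4 ≈ -36764.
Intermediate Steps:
C = -128 (C = 6 - 134 = -128)
V = -3013 (V = 6677 - 9690 = -3013)
G = -√13371/4 (G = -√((-128)² - 3013)/4 = -√(16384 - 3013)/4 = -√13371/4 ≈ -28.908)
(-19341 - 1*17394) + G = (-19341 - 1*17394) - √13371/4 = (-19341 - 17394) - √13371/4 = -36735 - √13371/4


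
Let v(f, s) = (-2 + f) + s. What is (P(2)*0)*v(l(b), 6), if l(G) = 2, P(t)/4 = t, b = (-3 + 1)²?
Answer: 0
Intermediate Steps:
b = 4 (b = (-2)² = 4)
P(t) = 4*t
v(f, s) = -2 + f + s
(P(2)*0)*v(l(b), 6) = ((4*2)*0)*(-2 + 2 + 6) = (8*0)*6 = 0*6 = 0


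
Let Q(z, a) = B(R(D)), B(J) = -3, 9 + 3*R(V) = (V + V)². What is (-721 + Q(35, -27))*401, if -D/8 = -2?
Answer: -290324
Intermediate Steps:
D = 16 (D = -8*(-2) = 16)
R(V) = -3 + 4*V²/3 (R(V) = -3 + (V + V)²/3 = -3 + (2*V)²/3 = -3 + (4*V²)/3 = -3 + 4*V²/3)
Q(z, a) = -3
(-721 + Q(35, -27))*401 = (-721 - 3)*401 = -724*401 = -290324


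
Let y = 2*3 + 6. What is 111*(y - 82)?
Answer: -7770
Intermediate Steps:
y = 12 (y = 6 + 6 = 12)
111*(y - 82) = 111*(12 - 82) = 111*(-70) = -7770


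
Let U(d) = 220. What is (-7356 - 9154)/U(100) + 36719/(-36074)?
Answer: -15091498/198407 ≈ -76.063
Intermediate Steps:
(-7356 - 9154)/U(100) + 36719/(-36074) = (-7356 - 9154)/220 + 36719/(-36074) = -16510*1/220 + 36719*(-1/36074) = -1651/22 - 36719/36074 = -15091498/198407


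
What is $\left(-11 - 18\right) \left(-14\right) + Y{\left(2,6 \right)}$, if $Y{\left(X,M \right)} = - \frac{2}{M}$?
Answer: $\frac{1217}{3} \approx 405.67$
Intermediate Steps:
$\left(-11 - 18\right) \left(-14\right) + Y{\left(2,6 \right)} = \left(-11 - 18\right) \left(-14\right) - \frac{2}{6} = \left(-29\right) \left(-14\right) - \frac{1}{3} = 406 - \frac{1}{3} = \frac{1217}{3}$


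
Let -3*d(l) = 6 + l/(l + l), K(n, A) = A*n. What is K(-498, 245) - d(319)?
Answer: -732047/6 ≈ -1.2201e+5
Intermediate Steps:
d(l) = -13/6 (d(l) = -(6 + l/(l + l))/3 = -(6 + l/((2*l)))/3 = -(6 + l*(1/(2*l)))/3 = -(6 + 1/2)/3 = -1/3*13/2 = -13/6)
K(-498, 245) - d(319) = 245*(-498) - 1*(-13/6) = -122010 + 13/6 = -732047/6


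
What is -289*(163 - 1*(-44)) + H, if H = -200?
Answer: -60023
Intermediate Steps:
-289*(163 - 1*(-44)) + H = -289*(163 - 1*(-44)) - 200 = -289*(163 + 44) - 200 = -289*207 - 200 = -59823 - 200 = -60023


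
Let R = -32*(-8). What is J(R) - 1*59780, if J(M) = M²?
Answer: 5756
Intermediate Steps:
R = 256
J(R) - 1*59780 = 256² - 1*59780 = 65536 - 59780 = 5756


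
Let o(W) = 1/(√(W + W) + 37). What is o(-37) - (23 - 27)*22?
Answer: 3433/39 - I*√74/1443 ≈ 88.026 - 0.0059614*I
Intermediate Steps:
o(W) = 1/(37 + √2*√W) (o(W) = 1/(√(2*W) + 37) = 1/(√2*√W + 37) = 1/(37 + √2*√W))
o(-37) - (23 - 27)*22 = 1/(37 + √2*√(-37)) - (23 - 27)*22 = 1/(37 + √2*(I*√37)) - (-4)*22 = 1/(37 + I*√74) - 1*(-88) = 1/(37 + I*√74) + 88 = 88 + 1/(37 + I*√74)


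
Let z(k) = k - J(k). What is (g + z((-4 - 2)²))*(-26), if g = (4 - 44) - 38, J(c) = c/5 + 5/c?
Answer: 115453/90 ≈ 1282.8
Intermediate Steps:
J(c) = 5/c + c/5 (J(c) = c*(⅕) + 5/c = c/5 + 5/c = 5/c + c/5)
z(k) = -5/k + 4*k/5 (z(k) = k - (5/k + k/5) = k + (-5/k - k/5) = -5/k + 4*k/5)
g = -78 (g = -40 - 38 = -78)
(g + z((-4 - 2)²))*(-26) = (-78 + (-5/(-4 - 2)² + 4*(-4 - 2)²/5))*(-26) = (-78 + (-5/((-6)²) + (⅘)*(-6)²))*(-26) = (-78 + (-5/36 + (⅘)*36))*(-26) = (-78 + (-5*1/36 + 144/5))*(-26) = (-78 + (-5/36 + 144/5))*(-26) = (-78 + 5159/180)*(-26) = -8881/180*(-26) = 115453/90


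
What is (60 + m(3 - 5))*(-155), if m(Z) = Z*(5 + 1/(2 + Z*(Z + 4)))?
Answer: -7905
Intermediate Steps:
m(Z) = Z*(5 + 1/(2 + Z*(4 + Z)))
(60 + m(3 - 5))*(-155) = (60 + (3 - 5)*(11 + 5*(3 - 5)**2 + 20*(3 - 5))/(2 + (3 - 5)**2 + 4*(3 - 5)))*(-155) = (60 - 2*(11 + 5*(-2)**2 + 20*(-2))/(2 + (-2)**2 + 4*(-2)))*(-155) = (60 - 2*(11 + 5*4 - 40)/(2 + 4 - 8))*(-155) = (60 - 2*(11 + 20 - 40)/(-2))*(-155) = (60 - 2*(-1/2)*(-9))*(-155) = (60 - 9)*(-155) = 51*(-155) = -7905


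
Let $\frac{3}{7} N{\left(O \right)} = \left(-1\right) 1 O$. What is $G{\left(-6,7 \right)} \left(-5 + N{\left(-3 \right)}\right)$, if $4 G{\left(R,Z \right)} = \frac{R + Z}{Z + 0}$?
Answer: $\frac{1}{14} \approx 0.071429$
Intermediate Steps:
$G{\left(R,Z \right)} = \frac{R + Z}{4 Z}$ ($G{\left(R,Z \right)} = \frac{\left(R + Z\right) \frac{1}{Z + 0}}{4} = \frac{\left(R + Z\right) \frac{1}{Z}}{4} = \frac{\frac{1}{Z} \left(R + Z\right)}{4} = \frac{R + Z}{4 Z}$)
$N{\left(O \right)} = - \frac{7 O}{3}$ ($N{\left(O \right)} = \frac{7 \left(-1\right) 1 O}{3} = \frac{7 \left(- O\right)}{3} = - \frac{7 O}{3}$)
$G{\left(-6,7 \right)} \left(-5 + N{\left(-3 \right)}\right) = \frac{-6 + 7}{4 \cdot 7} \left(-5 - -7\right) = \frac{1}{4} \cdot \frac{1}{7} \cdot 1 \left(-5 + 7\right) = \frac{1}{28} \cdot 2 = \frac{1}{14}$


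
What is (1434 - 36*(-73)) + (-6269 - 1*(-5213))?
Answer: 3006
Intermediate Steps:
(1434 - 36*(-73)) + (-6269 - 1*(-5213)) = (1434 + 2628) + (-6269 + 5213) = 4062 - 1056 = 3006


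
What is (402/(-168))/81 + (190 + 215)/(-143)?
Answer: -928121/324324 ≈ -2.8617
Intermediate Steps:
(402/(-168))/81 + (190 + 215)/(-143) = (402*(-1/168))*(1/81) + 405*(-1/143) = -67/28*1/81 - 405/143 = -67/2268 - 405/143 = -928121/324324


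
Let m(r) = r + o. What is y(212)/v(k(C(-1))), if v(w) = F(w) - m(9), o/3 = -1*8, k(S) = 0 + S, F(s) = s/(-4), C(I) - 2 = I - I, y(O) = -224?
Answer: -448/29 ≈ -15.448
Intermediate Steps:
C(I) = 2 (C(I) = 2 + (I - I) = 2 + 0 = 2)
F(s) = -s/4 (F(s) = s*(-¼) = -s/4)
k(S) = S
o = -24 (o = 3*(-1*8) = 3*(-8) = -24)
m(r) = -24 + r (m(r) = r - 24 = -24 + r)
v(w) = 15 - w/4 (v(w) = -w/4 - (-24 + 9) = -w/4 - 1*(-15) = -w/4 + 15 = 15 - w/4)
y(212)/v(k(C(-1))) = -224/(15 - ¼*2) = -224/(15 - ½) = -224/29/2 = -224*2/29 = -448/29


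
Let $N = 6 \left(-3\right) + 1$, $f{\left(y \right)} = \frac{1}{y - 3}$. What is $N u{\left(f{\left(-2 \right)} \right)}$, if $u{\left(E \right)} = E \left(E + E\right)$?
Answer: $- \frac{34}{25} \approx -1.36$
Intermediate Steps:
$f{\left(y \right)} = \frac{1}{-3 + y}$
$u{\left(E \right)} = 2 E^{2}$ ($u{\left(E \right)} = E 2 E = 2 E^{2}$)
$N = -17$ ($N = -18 + 1 = -17$)
$N u{\left(f{\left(-2 \right)} \right)} = - 17 \cdot 2 \left(\frac{1}{-3 - 2}\right)^{2} = - 17 \cdot 2 \left(\frac{1}{-5}\right)^{2} = - 17 \cdot 2 \left(- \frac{1}{5}\right)^{2} = - 17 \cdot 2 \cdot \frac{1}{25} = \left(-17\right) \frac{2}{25} = - \frac{34}{25}$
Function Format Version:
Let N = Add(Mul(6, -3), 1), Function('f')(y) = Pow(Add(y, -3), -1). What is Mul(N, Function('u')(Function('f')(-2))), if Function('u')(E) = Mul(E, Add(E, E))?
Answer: Rational(-34, 25) ≈ -1.3600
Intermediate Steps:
Function('f')(y) = Pow(Add(-3, y), -1)
Function('u')(E) = Mul(2, Pow(E, 2)) (Function('u')(E) = Mul(E, Mul(2, E)) = Mul(2, Pow(E, 2)))
N = -17 (N = Add(-18, 1) = -17)
Mul(N, Function('u')(Function('f')(-2))) = Mul(-17, Mul(2, Pow(Pow(Add(-3, -2), -1), 2))) = Mul(-17, Mul(2, Pow(Pow(-5, -1), 2))) = Mul(-17, Mul(2, Pow(Rational(-1, 5), 2))) = Mul(-17, Mul(2, Rational(1, 25))) = Mul(-17, Rational(2, 25)) = Rational(-34, 25)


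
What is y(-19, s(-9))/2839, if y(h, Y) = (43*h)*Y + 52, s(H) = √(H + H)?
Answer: 52/2839 - 2451*I*√2/2839 ≈ 0.018316 - 1.2209*I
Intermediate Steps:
s(H) = √2*√H (s(H) = √(2*H) = √2*√H)
y(h, Y) = 52 + 43*Y*h (y(h, Y) = 43*Y*h + 52 = 52 + 43*Y*h)
y(-19, s(-9))/2839 = (52 + 43*(√2*√(-9))*(-19))/2839 = (52 + 43*(√2*(3*I))*(-19))*(1/2839) = (52 + 43*(3*I*√2)*(-19))*(1/2839) = (52 - 2451*I*√2)*(1/2839) = 52/2839 - 2451*I*√2/2839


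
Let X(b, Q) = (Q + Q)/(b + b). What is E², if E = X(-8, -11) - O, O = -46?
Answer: 143641/64 ≈ 2244.4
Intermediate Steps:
X(b, Q) = Q/b (X(b, Q) = (2*Q)/((2*b)) = (2*Q)*(1/(2*b)) = Q/b)
E = 379/8 (E = -11/(-8) - 1*(-46) = -11*(-⅛) + 46 = 11/8 + 46 = 379/8 ≈ 47.375)
E² = (379/8)² = 143641/64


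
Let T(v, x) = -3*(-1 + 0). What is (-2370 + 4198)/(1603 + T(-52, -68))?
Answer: 914/803 ≈ 1.1382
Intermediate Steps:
T(v, x) = 3 (T(v, x) = -3*(-1) = 3)
(-2370 + 4198)/(1603 + T(-52, -68)) = (-2370 + 4198)/(1603 + 3) = 1828/1606 = 1828*(1/1606) = 914/803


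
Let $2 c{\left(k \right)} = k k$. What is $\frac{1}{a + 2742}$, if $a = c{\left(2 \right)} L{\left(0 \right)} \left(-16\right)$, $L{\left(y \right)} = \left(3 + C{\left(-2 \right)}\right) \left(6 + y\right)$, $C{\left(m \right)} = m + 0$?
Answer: $\frac{1}{2550} \approx 0.00039216$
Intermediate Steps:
$C{\left(m \right)} = m$
$c{\left(k \right)} = \frac{k^{2}}{2}$ ($c{\left(k \right)} = \frac{k k}{2} = \frac{k^{2}}{2}$)
$L{\left(y \right)} = 6 + y$ ($L{\left(y \right)} = \left(3 - 2\right) \left(6 + y\right) = 1 \left(6 + y\right) = 6 + y$)
$a = -192$ ($a = \frac{2^{2}}{2} \left(6 + 0\right) \left(-16\right) = \frac{1}{2} \cdot 4 \cdot 6 \left(-16\right) = 2 \cdot 6 \left(-16\right) = 12 \left(-16\right) = -192$)
$\frac{1}{a + 2742} = \frac{1}{-192 + 2742} = \frac{1}{2550}$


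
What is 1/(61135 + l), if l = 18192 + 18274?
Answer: 1/97601 ≈ 1.0246e-5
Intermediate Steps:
l = 36466
1/(61135 + l) = 1/(61135 + 36466) = 1/97601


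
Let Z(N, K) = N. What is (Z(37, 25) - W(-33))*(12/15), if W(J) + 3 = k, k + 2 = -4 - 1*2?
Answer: 192/5 ≈ 38.400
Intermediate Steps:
k = -8 (k = -2 + (-4 - 1*2) = -2 + (-4 - 2) = -2 - 6 = -8)
W(J) = -11 (W(J) = -3 - 8 = -11)
(Z(37, 25) - W(-33))*(12/15) = (37 - 1*(-11))*(12/15) = (37 + 11)*(12*(1/15)) = 48*(4/5) = 192/5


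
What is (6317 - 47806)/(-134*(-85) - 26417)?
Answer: 41489/15027 ≈ 2.7610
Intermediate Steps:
(6317 - 47806)/(-134*(-85) - 26417) = -41489/(11390 - 26417) = -41489/(-15027) = -41489*(-1/15027) = 41489/15027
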